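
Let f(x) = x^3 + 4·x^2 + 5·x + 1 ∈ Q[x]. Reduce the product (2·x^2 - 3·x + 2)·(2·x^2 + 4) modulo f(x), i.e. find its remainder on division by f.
a · b ≡ 80·x^2 + 94·x + 30 (mod f(x))

First multiply in Q[x] without reducing: a · b = 4·x^4 - 6·x^3 + 12·x^2 - 12·x + 8. Now divide by f(x) = x^3 + 4·x^2 + 5·x + 1, eliminating the leading term at each step:
  leading term 4·x^4: subtract (4·x)·f(x) = 4·x^4 + 16·x^3 + 20·x^2 + 4·x, leaving -22·x^3 - 8·x^2 - 16·x + 8
  leading term -22·x^3: subtract (-22)·f(x) = -22·x^3 - 88·x^2 - 110·x - 22, leaving 80·x^2 + 94·x + 30
The degree is now < 3, so this is the remainder. Hence a · b ≡ 80·x^2 + 94·x + 30 in Q[x]/(f).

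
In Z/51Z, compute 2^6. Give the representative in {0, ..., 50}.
Use repeated squaring. Binary(6) = 110. Walk through the bits of the exponent 6 left-to-right: at each bit after the leading one, square the running value, then multiply by 2 if the bit is 1 (always reducing mod 51):
  bit 1 = 1 (leading): start with 2.
  bit 2 = 1: square 2^2 = 4; bit is 1, so multiply 4·2 = 8 (mod 51).
  bit 3 = 0: square 8^2 = 64 ≡ 13 (mod 51).
Final value: 2^6 ≡ 13 (mod 51).

Final answer: 13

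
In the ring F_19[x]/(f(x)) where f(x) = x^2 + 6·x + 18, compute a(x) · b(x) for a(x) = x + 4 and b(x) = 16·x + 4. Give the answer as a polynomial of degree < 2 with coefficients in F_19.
a · b ≡ 10·x + 13 (mod f(x))

Multiply as integer polynomials: a · b = 16·x^2 + 68·x + 16. Reducing coefficients mod 19: a · b ≡ 16·x^2 + 11·x + 16. Now divide by f(x) = x^2 + 6·x + 18 in F_19[x], eliminating the leading term at each step:
  leading term 16·x^2: subtract (16)·f(x) = 16·x^2 + x + 3, leaving 10·x + 13 (coefficients mod 19)
The degree is now < 2, so this is the remainder. Hence a · b ≡ 10·x + 13 in F_19[x]/(f).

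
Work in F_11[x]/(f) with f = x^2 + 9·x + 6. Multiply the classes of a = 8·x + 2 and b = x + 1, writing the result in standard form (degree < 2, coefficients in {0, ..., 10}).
Multiply as integer polynomials: a · b = 8·x^2 + 10·x + 2. Reducing coefficients mod 11: a · b ≡ 8·x^2 + 10·x + 2. Now divide by f(x) = x^2 + 9·x + 6 in F_11[x], eliminating the leading term at each step:
  leading term 8·x^2: subtract (8)·f(x) = 8·x^2 + 6·x + 4, leaving 4·x + 9 (coefficients mod 11)
The degree is now < 2, so this is the remainder. Hence a · b ≡ 4·x + 9 in F_11[x]/(f).

Final answer: a · b ≡ 4·x + 9 (mod f(x))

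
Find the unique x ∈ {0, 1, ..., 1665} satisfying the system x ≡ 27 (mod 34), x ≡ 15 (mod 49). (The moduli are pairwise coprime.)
x ≡ 1387 (mod 1666); the representative in [0, 1666) is 1387

The moduli 34, 49 are pairwise coprime, so by the CRT there is a unique solution mod 34·49 = 1666.
Solve by successive substitution. Start with x ≡ 27 (mod 34).
  Combine with x ≡ 15 (mod 49): write x = 27 + 34·t and require 27 + 34·t ≡ 15 (mod 49), i.e. 34·t ≡ 15 − 27 ≡ 37 (mod 49). Since 34^(−1) ≡ 13 (mod 49), t ≡ 13·37 ≡ 40 (mod 49). So x ≡ 27 + 34·40 = 1387 (mod 1666).
Unique solution in [0, 1666): x = 1387.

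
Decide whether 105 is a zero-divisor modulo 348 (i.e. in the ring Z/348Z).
YES

gcd(105, 348) = 3 > 1, so 105 is not a unit in Z/348Z. In Z/nZ every nonzero non-unit is a zero-divisor: explicitly, take b = 348/gcd = 116 ≠ 0 (mod 348); then 105·116 = 12180 = 35·348, i.e. 105·116 ≡ 0 (mod 348). So 105 is a zero-divisor.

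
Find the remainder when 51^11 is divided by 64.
11

Use repeated squaring. Binary(11) = 1011. Walk through the bits of the exponent 11 left-to-right: at each bit after the leading one, square the running value, then multiply by 51 if the bit is 1 (always reducing mod 64):
  bit 1 = 1 (leading): start with 51.
  bit 2 = 0: square 51^2 = 2601 ≡ 41 (mod 64).
  bit 3 = 1: square 41^2 = 1681 ≡ 17; bit is 1, so multiply 17·51 = 867 ≡ 35 (mod 64).
  bit 4 = 1: square 35^2 = 1225 ≡ 9; bit is 1, so multiply 9·51 = 459 ≡ 11 (mod 64).
Final value: 51^11 ≡ 11 (mod 64).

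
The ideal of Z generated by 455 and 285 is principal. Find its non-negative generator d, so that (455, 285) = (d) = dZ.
In the PID Z, (a, b) is generated by gcd(a, b). Compute gcd(455, 285) with the extended Euclidean algorithm, tracking rows (r, s, t) with s·455 + t·285 = r:
  row A: (455, 1, 0)   [1·455 + 0·285 = 455]
  row B: (285, 0, 1)   [0·455 + 1·285 = 285]
  455 = 1·285 + 170   → row C = row A − 1·row B = (170, 1, −1)   [check: 1·455 − 1·285 = 170]
  285 = 1·170 + 115   → row D = row B − 1·row C = (115, −1, 2)   [check: −1·455 + 2·285 = 115]
  170 = 1·115 + 55   → row E = row C − 1·row D = (55, 2, −3)   [check: 2·455 − 3·285 = 55]
  115 = 2·55 + 5   → row F = row D − 2·row E = (5, −5, 8)   [check: −5·455 + 8·285 = 5]
  55 = 11·5 + 0   → remainder 0, stop. gcd = 5 (last nonzero row F).
So gcd(455, 285) = 5, with Bézout identity −5·455 + 8·285 = 5. Containment (⊇): the Bézout identity exhibits 5 as an element of (455, 285), giving (5) ⊆ (455, 285). Containment (⊆): since 5 | 455 and 5 | 285 (455 = 5·91, 285 = 5·57), every Z-linear combination of 455 and 285 is divisible by 5, so (455, 285) ⊆ (5). Therefore (455, 285) = (5), d = 5.

Final answer: (455, 285) = (5); d = 5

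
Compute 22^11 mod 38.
Use repeated squaring. Binary(11) = 1011. Walk through the bits of the exponent 11 left-to-right: at each bit after the leading one, square the running value, then multiply by 22 if the bit is 1 (always reducing mod 38):
  bit 1 = 1 (leading): start with 22.
  bit 2 = 0: square 22^2 = 484 ≡ 28 (mod 38).
  bit 3 = 1: square 28^2 = 784 ≡ 24; bit is 1, so multiply 24·22 = 528 ≡ 34 (mod 38).
  bit 4 = 1: square 34^2 = 1156 ≡ 16; bit is 1, so multiply 16·22 = 352 ≡ 10 (mod 38).
Final value: 22^11 ≡ 10 (mod 38).

Final answer: 10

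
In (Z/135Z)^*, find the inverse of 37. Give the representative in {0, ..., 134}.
37^(−1) ≡ 73 (mod 135)

Apply the extended Euclidean algorithm to (135, 37), tracking rows (r, s, t) with s·135 + t·37 = r. Each division r_prev = q·r_cur + r_new produces the new row as (previous row) − q·(current row):
  row A: (135, 1, 0)   [1·135 + 0·37 = 135]
  row B: (37, 0, 1)   [0·135 + 1·37 = 37]
  135 = 3·37 + 24   → row C = row A − 3·row B = (24, 1, −3)   [check: 1·135 − 3·37 = 24]
  37 = 1·24 + 13   → row D = row B − 1·row C = (13, −1, 4)   [check: −1·135 + 4·37 = 13]
  24 = 1·13 + 11   → row E = row C − 1·row D = (11, 2, −7)   [check: 2·135 − 7·37 = 11]
  13 = 1·11 + 2   → row F = row D − 1·row E = (2, −3, 11)   [check: −3·135 + 11·37 = 2]
  11 = 5·2 + 1   → row G = row E − 5·row F = (1, 17, −62)   [check: 17·135 − 62·37 = 1]
  2 = 2·1 + 0   → remainder 0, stop. gcd = 1 (last nonzero row G).
The gcd is 1, so 37 is invertible mod 135. The last nonzero row gives 17·135 − 62·37 = 1, so t = −62. So 37^(−1) ≡ −62 ≡ 73 (mod 135). Verify: 37 · 73 = 2701 ≡ 1 (mod 135). ✓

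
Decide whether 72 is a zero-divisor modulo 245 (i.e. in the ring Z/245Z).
gcd(72, 245) = 1, so 72 is a unit in Z/245Z (it has a multiplicative inverse). A unit cannot be a zero-divisor: if 72·b ≡ 0 then multiplying both sides by 72^(−1) gives b ≡ 0. So 72 is not a zero-divisor.

Final answer: NO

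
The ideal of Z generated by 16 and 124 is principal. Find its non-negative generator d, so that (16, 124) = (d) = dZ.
(16, 124) = (4); d = 4

In the PID Z, (a, b) is generated by gcd(a, b). Compute gcd(124, 16) with the extended Euclidean algorithm, tracking rows (r, s, t) with s·124 + t·16 = r:
  row A: (124, 1, 0)   [1·124 + 0·16 = 124]
  row B: (16, 0, 1)   [0·124 + 1·16 = 16]
  124 = 7·16 + 12   → row C = row A − 7·row B = (12, 1, −7)   [check: 1·124 − 7·16 = 12]
  16 = 1·12 + 4   → row D = row B − 1·row C = (4, −1, 8)   [check: −1·124 + 8·16 = 4]
  12 = 3·4 + 0   → remainder 0, stop. gcd = 4 (last nonzero row D).
So gcd(16, 124) = 4, with Bézout identity −1·124 + 8·16 = 4. Containment (⊇): the Bézout identity exhibits 4 as an element of (16, 124), giving (4) ⊆ (16, 124). Containment (⊆): since 4 | 16 and 4 | 124 (16 = 4·4, 124 = 4·31), every Z-linear combination of 16 and 124 is divisible by 4, so (16, 124) ⊆ (4). Therefore (16, 124) = (4), d = 4.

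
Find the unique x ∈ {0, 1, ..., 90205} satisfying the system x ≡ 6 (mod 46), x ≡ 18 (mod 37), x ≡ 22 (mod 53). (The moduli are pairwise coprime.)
The moduli 46, 37, 53 are pairwise coprime, so by the CRT there is a unique solution mod 46·37·53 = 90206.
Solve by successive substitution. Start with x ≡ 6 (mod 46).
  Combine with x ≡ 18 (mod 37): write x = 6 + 46·t and require 6 + 46·t ≡ 18 (mod 37), i.e. 46·t ≡ 18 − 6 ≡ 12 (mod 37). Since 46^(−1) ≡ 33 (mod 37) (46 ≡ 9 (mod 37)), t ≡ 33·12 ≡ 26 (mod 37). So x ≡ 6 + 46·26 = 1202 (mod 1702).
  Combine with x ≡ 22 (mod 53): write x = 1202 + 1702·t and require 1202 + 1702·t ≡ 22 (mod 53), i.e. 1702·t ≡ 22 − 1202 ≡ 39 (mod 53). Since 1702^(−1) ≡ 9 (mod 53) (1702 ≡ 6 (mod 53)), t ≡ 9·39 ≡ 33 (mod 53). So x ≡ 1202 + 1702·33 = 57368 (mod 90206).
Unique solution in [0, 90206): x = 57368.

Final answer: x ≡ 57368 (mod 90206); the representative in [0, 90206) is 57368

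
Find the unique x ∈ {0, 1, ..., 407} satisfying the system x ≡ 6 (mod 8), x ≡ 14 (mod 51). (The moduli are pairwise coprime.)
The moduli 8, 51 are pairwise coprime, so by the CRT there is a unique solution mod 8·51 = 408.
Solve by successive substitution. Start with x ≡ 6 (mod 8).
  Combine with x ≡ 14 (mod 51): write x = 6 + 8·t and require 6 + 8·t ≡ 14 (mod 51), i.e. 8·t ≡ 14 − 6 ≡ 8 (mod 51). Since 8^(−1) ≡ 32 (mod 51), t ≡ 32·8 ≡ 1 (mod 51). So x ≡ 6 + 8·1 = 14 (mod 408).
Unique solution in [0, 408): x = 14.

Final answer: x ≡ 14 (mod 408); the representative in [0, 408) is 14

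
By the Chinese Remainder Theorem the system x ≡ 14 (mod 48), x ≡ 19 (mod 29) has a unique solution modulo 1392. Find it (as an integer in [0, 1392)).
x ≡ 686 (mod 1392); the representative in [0, 1392) is 686

The moduli 48, 29 are pairwise coprime, so by the CRT there is a unique solution mod 48·29 = 1392.
Solve by successive substitution. Start with x ≡ 14 (mod 48).
  Combine with x ≡ 19 (mod 29): write x = 14 + 48·t and require 14 + 48·t ≡ 19 (mod 29), i.e. 48·t ≡ 19 − 14 ≡ 5 (mod 29). Since 48^(−1) ≡ 26 (mod 29) (48 ≡ 19 (mod 29)), t ≡ 26·5 ≡ 14 (mod 29). So x ≡ 14 + 48·14 = 686 (mod 1392).
Unique solution in [0, 1392): x = 686.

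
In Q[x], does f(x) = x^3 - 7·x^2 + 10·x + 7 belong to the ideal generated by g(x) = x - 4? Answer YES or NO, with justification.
In Q[x] the ideal (g) consists of all multiples of g, so f ∈ (g) iff g | f, i.e. iff the remainder of f on division by g is 0. Divide f by g (g is monic, so eliminate the leading term of the running remainder at each step):
  leading term x^3: subtract (x^2)·g(x) = x^3 - 4·x^2, leaving -3·x^2 + 10·x + 7
  leading term -3·x^2: subtract (-3·x)·g(x) = -3·x^2 + 12·x, leaving 7 - 2·x
  leading term -2·x: subtract (-2)·g(x) = 8 - 2·x, leaving -1
The remainder r(x) = -1 ≠ 0 (and deg r < deg g), so g ∤ f, i.e. f ∉ (g).

Final answer: NO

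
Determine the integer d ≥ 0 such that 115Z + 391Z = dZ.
(115, 391) = (23); d = 23

In the PID Z, (a, b) is generated by gcd(a, b). Compute gcd(391, 115) with the extended Euclidean algorithm, tracking rows (r, s, t) with s·391 + t·115 = r:
  row A: (391, 1, 0)   [1·391 + 0·115 = 391]
  row B: (115, 0, 1)   [0·391 + 1·115 = 115]
  391 = 3·115 + 46   → row C = row A − 3·row B = (46, 1, −3)   [check: 1·391 − 3·115 = 46]
  115 = 2·46 + 23   → row D = row B − 2·row C = (23, −2, 7)   [check: −2·391 + 7·115 = 23]
  46 = 2·23 + 0   → remainder 0, stop. gcd = 23 (last nonzero row D).
So gcd(115, 391) = 23, with Bézout identity −2·391 + 7·115 = 23. Containment (⊇): the Bézout identity exhibits 23 as an element of (115, 391), giving (23) ⊆ (115, 391). Containment (⊆): since 23 | 115 and 23 | 391 (115 = 23·5, 391 = 23·17), every Z-linear combination of 115 and 391 is divisible by 23, so (115, 391) ⊆ (23). Therefore (115, 391) = (23), d = 23.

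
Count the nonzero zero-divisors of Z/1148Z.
In Z/1148Z each nonzero element is either a unit (gcd with 1148 is 1) or a zero-divisor (gcd > 1). The number of units is φ(1148): factorise 1148 = 2^2 · 7 · 41, so φ(1148) = (2^2 − 2^1) · (7 − 1) · (41 − 1) = 2 · 6 · 40 = 480. The nonzero elements number 1148 − 1 = 1147. Hence the nonzero zero-divisors number 1147 − 480 = 667.

Final answer: Z/1148Z has 667 nonzero zero-divisors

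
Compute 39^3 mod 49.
29

Use repeated squaring. Binary(3) = 11. Walk through the bits of the exponent 3 left-to-right: at each bit after the leading one, square the running value, then multiply by 39 if the bit is 1 (always reducing mod 49):
  bit 1 = 1 (leading): start with 39.
  bit 2 = 1: square 39^2 = 1521 ≡ 2; bit is 1, so multiply 2·39 = 78 ≡ 29 (mod 49).
Final value: 39^3 ≡ 29 (mod 49).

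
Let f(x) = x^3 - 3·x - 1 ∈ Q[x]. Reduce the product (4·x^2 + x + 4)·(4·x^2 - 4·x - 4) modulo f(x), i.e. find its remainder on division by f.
a · b ≡ 44·x^2 - 40·x - 28 (mod f(x))

First multiply in Q[x] without reducing: a · b = 16·x^4 - 12·x^3 - 4·x^2 - 20·x - 16. Now divide by f(x) = x^3 - 3·x - 1, eliminating the leading term at each step:
  leading term 16·x^4: subtract (16·x)·f(x) = 16·x^4 - 48·x^2 - 16·x, leaving -12·x^3 + 44·x^2 - 4·x - 16
  leading term -12·x^3: subtract (-12)·f(x) = -12·x^3 + 36·x + 12, leaving 44·x^2 - 40·x - 28
The degree is now < 3, so this is the remainder. Hence a · b ≡ 44·x^2 - 40·x - 28 in Q[x]/(f).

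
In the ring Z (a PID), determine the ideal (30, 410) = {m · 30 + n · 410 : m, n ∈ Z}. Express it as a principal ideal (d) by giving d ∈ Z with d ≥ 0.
In the PID Z, (a, b) is generated by gcd(a, b). Compute gcd(410, 30) with the extended Euclidean algorithm, tracking rows (r, s, t) with s·410 + t·30 = r:
  row A: (410, 1, 0)   [1·410 + 0·30 = 410]
  row B: (30, 0, 1)   [0·410 + 1·30 = 30]
  410 = 13·30 + 20   → row C = row A − 13·row B = (20, 1, −13)   [check: 1·410 − 13·30 = 20]
  30 = 1·20 + 10   → row D = row B − 1·row C = (10, −1, 14)   [check: −1·410 + 14·30 = 10]
  20 = 2·10 + 0   → remainder 0, stop. gcd = 10 (last nonzero row D).
So gcd(30, 410) = 10, with Bézout identity −1·410 + 14·30 = 10. Containment (⊇): the Bézout identity exhibits 10 as an element of (30, 410), giving (10) ⊆ (30, 410). Containment (⊆): since 10 | 30 and 10 | 410 (30 = 10·3, 410 = 10·41), every Z-linear combination of 30 and 410 is divisible by 10, so (30, 410) ⊆ (10). Therefore (30, 410) = (10), d = 10.

Final answer: (30, 410) = (10); d = 10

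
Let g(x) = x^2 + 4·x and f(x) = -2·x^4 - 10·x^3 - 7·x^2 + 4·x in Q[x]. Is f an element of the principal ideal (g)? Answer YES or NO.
YES

In Q[x] the ideal (g) consists of all multiples of g, so f ∈ (g) iff g | f, i.e. iff the remainder of f on division by g is 0. Divide f by g (g is monic, so eliminate the leading term of the running remainder at each step):
  leading term -2·x^4: subtract (-2·x^2)·g(x) = -2·x^4 - 8·x^3, leaving -2·x^3 - 7·x^2 + 4·x
  leading term -2·x^3: subtract (-2·x)·g(x) = -2·x^3 - 8·x^2, leaving x^2 + 4·x
  leading term x^2: subtract (1)·g(x) = x^2 + 4·x, leaving 0
The remainder is 0, so f(x) = g(x) · h(x) with h(x) = -2·x^2 - 2·x + 1. Hence g | f, i.e. f ∈ (g).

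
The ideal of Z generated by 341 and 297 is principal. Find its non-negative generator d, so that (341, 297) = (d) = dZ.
(341, 297) = (11); d = 11

In the PID Z, (a, b) is generated by gcd(a, b). Compute gcd(341, 297) with the extended Euclidean algorithm, tracking rows (r, s, t) with s·341 + t·297 = r:
  row A: (341, 1, 0)   [1·341 + 0·297 = 341]
  row B: (297, 0, 1)   [0·341 + 1·297 = 297]
  341 = 1·297 + 44   → row C = row A − 1·row B = (44, 1, −1)   [check: 1·341 − 1·297 = 44]
  297 = 6·44 + 33   → row D = row B − 6·row C = (33, −6, 7)   [check: −6·341 + 7·297 = 33]
  44 = 1·33 + 11   → row E = row C − 1·row D = (11, 7, −8)   [check: 7·341 − 8·297 = 11]
  33 = 3·11 + 0   → remainder 0, stop. gcd = 11 (last nonzero row E).
So gcd(341, 297) = 11, with Bézout identity 7·341 − 8·297 = 11. Containment (⊇): the Bézout identity exhibits 11 as an element of (341, 297), giving (11) ⊆ (341, 297). Containment (⊆): since 11 | 341 and 11 | 297 (341 = 11·31, 297 = 11·27), every Z-linear combination of 341 and 297 is divisible by 11, so (341, 297) ⊆ (11). Therefore (341, 297) = (11), d = 11.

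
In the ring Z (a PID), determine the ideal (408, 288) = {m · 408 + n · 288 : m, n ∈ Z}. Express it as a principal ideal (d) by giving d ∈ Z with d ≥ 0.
In the PID Z, (a, b) is generated by gcd(a, b). Compute gcd(408, 288) with the extended Euclidean algorithm, tracking rows (r, s, t) with s·408 + t·288 = r:
  row A: (408, 1, 0)   [1·408 + 0·288 = 408]
  row B: (288, 0, 1)   [0·408 + 1·288 = 288]
  408 = 1·288 + 120   → row C = row A − 1·row B = (120, 1, −1)   [check: 1·408 − 1·288 = 120]
  288 = 2·120 + 48   → row D = row B − 2·row C = (48, −2, 3)   [check: −2·408 + 3·288 = 48]
  120 = 2·48 + 24   → row E = row C − 2·row D = (24, 5, −7)   [check: 5·408 − 7·288 = 24]
  48 = 2·24 + 0   → remainder 0, stop. gcd = 24 (last nonzero row E).
So gcd(408, 288) = 24, with Bézout identity 5·408 − 7·288 = 24. Containment (⊇): the Bézout identity exhibits 24 as an element of (408, 288), giving (24) ⊆ (408, 288). Containment (⊆): since 24 | 408 and 24 | 288 (408 = 24·17, 288 = 24·12), every Z-linear combination of 408 and 288 is divisible by 24, so (408, 288) ⊆ (24). Therefore (408, 288) = (24), d = 24.

Final answer: (408, 288) = (24); d = 24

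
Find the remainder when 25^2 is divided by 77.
9

Use repeated squaring. Binary(2) = 10. Walk through the bits of the exponent 2 left-to-right: at each bit after the leading one, square the running value, then multiply by 25 if the bit is 1 (always reducing mod 77):
  bit 1 = 1 (leading): start with 25.
  bit 2 = 0: square 25^2 = 625 ≡ 9 (mod 77).
Final value: 25^2 ≡ 9 (mod 77).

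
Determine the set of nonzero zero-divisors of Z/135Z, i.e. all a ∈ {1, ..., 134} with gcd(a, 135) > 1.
nonzero zero-divisors of Z/135Z = {3, 5, 6, 9, 10, 12, 15, 18, 20, 21, 24, 25, 27, 30, 33, 35, 36, 39, 40, 42, 45, 48, 50, 51, 54, 55, 57, 60, 63, 65, 66, 69, 70, 72, 75, 78, 80, 81, 84, 85, 87, 90, 93, 95, 96, 99, 100, 102, 105, 108, 110, 111, 114, 115, 117, 120, 123, 125, 126, 129, 130, 132}

An element a ∈ Z/135Z (with a ≠ 0) is a zero-divisor iff gcd(a, 135) > 1 (because a is a unit precisely when gcd(a, n) = 1, and in Z/nZ every nonzero, non-unit element is a zero-divisor). Scan a = 1, ..., 134 and keep those with gcd(a, 135) > 1:
  gcd(3, 135) = 3, gcd(5, 135) = 5, gcd(6, 135) = 3, gcd(9, 135) = 9, gcd(10, 135) = 5, gcd(12, 135) = 3, gcd(15, 135) = 15, gcd(18, 135) = 9, gcd(20, 135) = 5, gcd(21, 135) = 3, gcd(24, 135) = 3, gcd(25, 135) = 5, gcd(27, 135) = 27, gcd(30, 135) = 15, gcd(33, 135) = 3, gcd(35, 135) = 5, gcd(36, 135) = 9, gcd(39, 135) = 3, gcd(40, 135) = 5, gcd(42, 135) = 3, gcd(45, 135) = 45, gcd(48, 135) = 3, gcd(50, 135) = 5, gcd(51, 135) = 3, gcd(54, 135) = 27, gcd(55, 135) = 5, gcd(57, 135) = 3, gcd(60, 135) = 15, gcd(63, 135) = 9, gcd(65, 135) = 5, gcd(66, 135) = 3, gcd(69, 135) = 3, gcd(70, 135) = 5, gcd(72, 135) = 9, gcd(75, 135) = 15, gcd(78, 135) = 3, gcd(80, 135) = 5, gcd(81, 135) = 27, gcd(84, 135) = 3, gcd(85, 135) = 5, gcd(87, 135) = 3, gcd(90, 135) = 45, gcd(93, 135) = 3, gcd(95, 135) = 5, gcd(96, 135) = 3, gcd(99, 135) = 9, gcd(100, 135) = 5, gcd(102, 135) = 3, gcd(105, 135) = 15, gcd(108, 135) = 27, gcd(110, 135) = 5, gcd(111, 135) = 3, gcd(114, 135) = 3, gcd(115, 135) = 5, gcd(117, 135) = 9, gcd(120, 135) = 15, gcd(123, 135) = 3, gcd(125, 135) = 5, gcd(126, 135) = 9, gcd(129, 135) = 3, gcd(130, 135) = 5, gcd(132, 135) = 3.
All other a ∈ {1, ..., 134} have gcd(a, 135) = 1 and are units. So the nonzero zero-divisors are exactly the 62 values of a appearing in this scan.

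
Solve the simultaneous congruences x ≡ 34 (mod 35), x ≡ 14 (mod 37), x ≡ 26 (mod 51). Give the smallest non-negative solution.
x ≡ 36644 (mod 66045); the representative in [0, 66045) is 36644

The moduli 35, 37, 51 are pairwise coprime, so by the CRT there is a unique solution mod 35·37·51 = 66045.
Solve by successive substitution. Start with x ≡ 34 (mod 35).
  Combine with x ≡ 14 (mod 37): write x = 34 + 35·t and require 34 + 35·t ≡ 14 (mod 37), i.e. 35·t ≡ 14 − 34 ≡ 17 (mod 37). Since 35^(−1) ≡ 18 (mod 37), t ≡ 18·17 ≡ 10 (mod 37). So x ≡ 34 + 35·10 = 384 (mod 1295).
  Combine with x ≡ 26 (mod 51): write x = 384 + 1295·t and require 384 + 1295·t ≡ 26 (mod 51), i.e. 1295·t ≡ 26 − 384 ≡ 50 (mod 51). Since 1295^(−1) ≡ 23 (mod 51) (1295 ≡ 20 (mod 51)), t ≡ 23·50 ≡ 28 (mod 51). So x ≡ 384 + 1295·28 = 36644 (mod 66045).
Unique solution in [0, 66045): x = 36644.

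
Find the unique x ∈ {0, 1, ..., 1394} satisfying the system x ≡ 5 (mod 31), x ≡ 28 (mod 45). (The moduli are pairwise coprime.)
x ≡ 253 (mod 1395); the representative in [0, 1395) is 253

The moduli 31, 45 are pairwise coprime, so by the CRT there is a unique solution mod 31·45 = 1395.
Solve by successive substitution. Start with x ≡ 5 (mod 31).
  Combine with x ≡ 28 (mod 45): write x = 5 + 31·t and require 5 + 31·t ≡ 28 (mod 45), i.e. 31·t ≡ 28 − 5 ≡ 23 (mod 45). Since 31^(−1) ≡ 16 (mod 45), t ≡ 16·23 ≡ 8 (mod 45). So x ≡ 5 + 31·8 = 253 (mod 1395).
Unique solution in [0, 1395): x = 253.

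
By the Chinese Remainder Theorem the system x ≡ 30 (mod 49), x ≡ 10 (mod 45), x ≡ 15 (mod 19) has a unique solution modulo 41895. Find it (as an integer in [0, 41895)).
The moduli 49, 45, 19 are pairwise coprime, so by the CRT there is a unique solution mod 49·45·19 = 41895.
Solve by successive substitution. Start with x ≡ 30 (mod 49).
  Combine with x ≡ 10 (mod 45): write x = 30 + 49·t and require 30 + 49·t ≡ 10 (mod 45), i.e. 49·t ≡ 10 − 30 ≡ 25 (mod 45). Since 49^(−1) ≡ 34 (mod 45) (49 ≡ 4 (mod 45)), t ≡ 34·25 ≡ 40 (mod 45). So x ≡ 30 + 49·40 = 1990 (mod 2205).
  Combine with x ≡ 15 (mod 19): write x = 1990 + 2205·t and require 1990 + 2205·t ≡ 15 (mod 19), i.e. 2205·t ≡ 15 − 1990 ≡ 1 (mod 19). Since 2205^(−1) ≡ 1 (mod 19) (2205 ≡ 1 (mod 19)), t ≡ 1·1 ≡ 1 (mod 19). So x ≡ 1990 + 2205·1 = 4195 (mod 41895).
Unique solution in [0, 41895): x = 4195.

Final answer: x ≡ 4195 (mod 41895); the representative in [0, 41895) is 4195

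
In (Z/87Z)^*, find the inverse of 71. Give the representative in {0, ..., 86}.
71^(−1) ≡ 38 (mod 87)

Apply the extended Euclidean algorithm to (87, 71), tracking rows (r, s, t) with s·87 + t·71 = r. Each division r_prev = q·r_cur + r_new produces the new row as (previous row) − q·(current row):
  row A: (87, 1, 0)   [1·87 + 0·71 = 87]
  row B: (71, 0, 1)   [0·87 + 1·71 = 71]
  87 = 1·71 + 16   → row C = row A − 1·row B = (16, 1, −1)   [check: 1·87 − 1·71 = 16]
  71 = 4·16 + 7   → row D = row B − 4·row C = (7, −4, 5)   [check: −4·87 + 5·71 = 7]
  16 = 2·7 + 2   → row E = row C − 2·row D = (2, 9, −11)   [check: 9·87 − 11·71 = 2]
  7 = 3·2 + 1   → row F = row D − 3·row E = (1, −31, 38)   [check: −31·87 + 38·71 = 1]
  2 = 2·1 + 0   → remainder 0, stop. gcd = 1 (last nonzero row F).
The gcd is 1, so 71 is invertible mod 87. The last nonzero row gives −31·87 + 38·71 = 1, so t = 38. So 71^(−1) ≡ 38 (mod 87). Verify: 71 · 38 = 2698 ≡ 1 (mod 87). ✓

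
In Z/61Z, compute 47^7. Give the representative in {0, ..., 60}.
47

Use repeated squaring. Binary(7) = 111. Walk through the bits of the exponent 7 left-to-right: at each bit after the leading one, square the running value, then multiply by 47 if the bit is 1 (always reducing mod 61):
  bit 1 = 1 (leading): start with 47.
  bit 2 = 1: square 47^2 = 2209 ≡ 13; bit is 1, so multiply 13·47 = 611 ≡ 1 (mod 61).
  bit 3 = 1: square 1^2 = 1; bit is 1, so multiply 1·47 = 47 (mod 61).
Final value: 47^7 ≡ 47 (mod 61).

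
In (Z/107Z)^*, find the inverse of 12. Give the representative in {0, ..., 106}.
Apply the extended Euclidean algorithm to (107, 12), tracking rows (r, s, t) with s·107 + t·12 = r. Each division r_prev = q·r_cur + r_new produces the new row as (previous row) − q·(current row):
  row A: (107, 1, 0)   [1·107 + 0·12 = 107]
  row B: (12, 0, 1)   [0·107 + 1·12 = 12]
  107 = 8·12 + 11   → row C = row A − 8·row B = (11, 1, −8)   [check: 1·107 − 8·12 = 11]
  12 = 1·11 + 1   → row D = row B − 1·row C = (1, −1, 9)   [check: −1·107 + 9·12 = 1]
  11 = 11·1 + 0   → remainder 0, stop. gcd = 1 (last nonzero row D).
The gcd is 1, so 12 is invertible mod 107. The last nonzero row gives −1·107 + 9·12 = 1, so t = 9. So 12^(−1) ≡ 9 (mod 107). Verify: 12 · 9 = 108 ≡ 1 (mod 107). ✓

Final answer: 12^(−1) ≡ 9 (mod 107)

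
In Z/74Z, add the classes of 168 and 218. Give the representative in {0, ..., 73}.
16

Reduce the summands first: 168 ≡ 20, 218 ≡ 70 (mod 74), so 168 + 218 ≡ 20 + 70 (mod 74). 20 + 70 = 90; 90 = 1·74 + 16, so (168 + 218) mod 74 = 16.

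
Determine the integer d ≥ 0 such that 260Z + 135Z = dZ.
In the PID Z, (a, b) is generated by gcd(a, b). Compute gcd(260, 135) with the extended Euclidean algorithm, tracking rows (r, s, t) with s·260 + t·135 = r:
  row A: (260, 1, 0)   [1·260 + 0·135 = 260]
  row B: (135, 0, 1)   [0·260 + 1·135 = 135]
  260 = 1·135 + 125   → row C = row A − 1·row B = (125, 1, −1)   [check: 1·260 − 1·135 = 125]
  135 = 1·125 + 10   → row D = row B − 1·row C = (10, −1, 2)   [check: −1·260 + 2·135 = 10]
  125 = 12·10 + 5   → row E = row C − 12·row D = (5, 13, −25)   [check: 13·260 − 25·135 = 5]
  10 = 2·5 + 0   → remainder 0, stop. gcd = 5 (last nonzero row E).
So gcd(260, 135) = 5, with Bézout identity 13·260 − 25·135 = 5. Containment (⊇): the Bézout identity exhibits 5 as an element of (260, 135), giving (5) ⊆ (260, 135). Containment (⊆): since 5 | 260 and 5 | 135 (260 = 5·52, 135 = 5·27), every Z-linear combination of 260 and 135 is divisible by 5, so (260, 135) ⊆ (5). Therefore (260, 135) = (5), d = 5.

Final answer: (260, 135) = (5); d = 5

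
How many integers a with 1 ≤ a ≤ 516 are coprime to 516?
168

The number of a ∈ {1, ..., 516} with gcd(a, 516) = 1 is by definition Euler's totient φ(516). φ is multiplicative, with φ(p^e) = p^e − p^(e−1). Factorise 516 = 2^2 · 3 · 43. Then
  φ(516) = (2^2 − 2^1) · (3 − 1) · (43 − 1) = 2 · 2 · 42 = 168.
So there are 168 such integers.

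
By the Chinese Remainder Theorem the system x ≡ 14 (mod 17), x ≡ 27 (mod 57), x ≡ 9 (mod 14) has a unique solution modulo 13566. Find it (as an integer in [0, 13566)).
The moduli 17, 57, 14 are pairwise coprime, so by the CRT there is a unique solution mod 17·57·14 = 13566.
Solve by successive substitution. Start with x ≡ 14 (mod 17).
  Combine with x ≡ 27 (mod 57): write x = 14 + 17·t and require 14 + 17·t ≡ 27 (mod 57), i.e. 17·t ≡ 27 − 14 ≡ 13 (mod 57). Since 17^(−1) ≡ 47 (mod 57), t ≡ 47·13 ≡ 41 (mod 57). So x ≡ 14 + 17·41 = 711 (mod 969).
  Combine with x ≡ 9 (mod 14): write x = 711 + 969·t and require 711 + 969·t ≡ 9 (mod 14), i.e. 969·t ≡ 9 − 711 ≡ 12 (mod 14). Since 969^(−1) ≡ 5 (mod 14) (969 ≡ 3 (mod 14)), t ≡ 5·12 ≡ 4 (mod 14). So x ≡ 711 + 969·4 = 4587 (mod 13566).
Unique solution in [0, 13566): x = 4587.

Final answer: x ≡ 4587 (mod 13566); the representative in [0, 13566) is 4587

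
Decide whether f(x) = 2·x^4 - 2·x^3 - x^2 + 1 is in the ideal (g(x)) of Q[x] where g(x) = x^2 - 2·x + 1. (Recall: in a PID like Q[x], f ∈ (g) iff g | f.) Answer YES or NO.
In Q[x] the ideal (g) consists of all multiples of g, so f ∈ (g) iff g | f, i.e. iff the remainder of f on division by g is 0. Divide f by g (g is monic, so eliminate the leading term of the running remainder at each step):
  leading term 2·x^4: subtract (2·x^2)·g(x) = 2·x^4 - 4·x^3 + 2·x^2, leaving 2·x^3 - 3·x^2 + 1
  leading term 2·x^3: subtract (2·x)·g(x) = 2·x^3 - 4·x^2 + 2·x, leaving x^2 - 2·x + 1
  leading term x^2: subtract (1)·g(x) = x^2 - 2·x + 1, leaving 0
The remainder is 0, so f(x) = g(x) · h(x) with h(x) = 2·x^2 + 2·x + 1. Hence g | f, i.e. f ∈ (g).

Final answer: YES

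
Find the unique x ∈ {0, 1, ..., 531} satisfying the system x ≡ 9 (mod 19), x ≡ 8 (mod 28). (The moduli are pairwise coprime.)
The moduli 19, 28 are pairwise coprime, so by the CRT there is a unique solution mod 19·28 = 532.
Solve by successive substitution. Start with x ≡ 9 (mod 19).
  Combine with x ≡ 8 (mod 28): write x = 9 + 19·t and require 9 + 19·t ≡ 8 (mod 28), i.e. 19·t ≡ 8 − 9 ≡ 27 (mod 28). Since 19^(−1) ≡ 3 (mod 28), t ≡ 3·27 ≡ 25 (mod 28). So x ≡ 9 + 19·25 = 484 (mod 532).
Unique solution in [0, 532): x = 484.

Final answer: x ≡ 484 (mod 532); the representative in [0, 532) is 484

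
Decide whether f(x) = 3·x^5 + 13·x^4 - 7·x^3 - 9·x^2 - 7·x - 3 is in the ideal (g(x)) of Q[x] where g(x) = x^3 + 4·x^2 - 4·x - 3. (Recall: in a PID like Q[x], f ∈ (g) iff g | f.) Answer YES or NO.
YES

In Q[x] the ideal (g) consists of all multiples of g, so f ∈ (g) iff g | f, i.e. iff the remainder of f on division by g is 0. Divide f by g (g is monic, so eliminate the leading term of the running remainder at each step):
  leading term 3·x^5: subtract (3·x^2)·g(x) = 3·x^5 + 12·x^4 - 12·x^3 - 9·x^2, leaving x^4 + 5·x^3 - 7·x - 3
  leading term x^4: subtract (x)·g(x) = x^4 + 4·x^3 - 4·x^2 - 3·x, leaving x^3 + 4·x^2 - 4·x - 3
  leading term x^3: subtract (1)·g(x) = x^3 + 4·x^2 - 4·x - 3, leaving 0
The remainder is 0, so f(x) = g(x) · h(x) with h(x) = 3·x^2 + x + 1. Hence g | f, i.e. f ∈ (g).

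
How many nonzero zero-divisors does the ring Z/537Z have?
In Z/537Z each nonzero element is either a unit (gcd with 537 is 1) or a zero-divisor (gcd > 1). The number of units is φ(537): factorise 537 = 3 · 179, so φ(537) = (3 − 1) · (179 − 1) = 2 · 178 = 356. The nonzero elements number 537 − 1 = 536. Hence the nonzero zero-divisors number 536 − 356 = 180.

Final answer: Z/537Z has 180 nonzero zero-divisors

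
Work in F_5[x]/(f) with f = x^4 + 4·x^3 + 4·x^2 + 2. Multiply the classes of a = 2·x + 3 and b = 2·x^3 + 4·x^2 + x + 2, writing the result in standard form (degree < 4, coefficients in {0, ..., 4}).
Multiply as integer polynomials: a · b = 4·x^4 + 14·x^3 + 14·x^2 + 7·x + 6. Reducing coefficients mod 5: a · b ≡ 4·x^4 + 4·x^3 + 4·x^2 + 2·x + 1. Now divide by f(x) = x^4 + 4·x^3 + 4·x^2 + 2 in F_5[x], eliminating the leading term at each step:
  leading term 4·x^4: subtract (4)·f(x) = 4·x^4 + x^3 + x^2 + 3, leaving 3·x^3 + 3·x^2 + 2·x + 3 (coefficients mod 5)
The degree is now < 4, so this is the remainder. Hence a · b ≡ 3·x^3 + 3·x^2 + 2·x + 3 in F_5[x]/(f).

Final answer: a · b ≡ 3·x^3 + 3·x^2 + 2·x + 3 (mod f(x))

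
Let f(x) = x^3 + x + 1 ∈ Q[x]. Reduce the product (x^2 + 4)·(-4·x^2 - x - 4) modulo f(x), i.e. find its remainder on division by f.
a · b ≡ -16·x^2 + x - 15 (mod f(x))

First multiply in Q[x] without reducing: a · b = -4·x^4 - x^3 - 20·x^2 - 4·x - 16. Now divide by f(x) = x^3 + x + 1, eliminating the leading term at each step:
  leading term -4·x^4: subtract (-4·x)·f(x) = -4·x^4 - 4·x^2 - 4·x, leaving -x^3 - 16·x^2 - 16
  leading term -x^3: subtract (-1)·f(x) = -x^3 - x - 1, leaving -16·x^2 + x - 15
The degree is now < 3, so this is the remainder. Hence a · b ≡ -16·x^2 + x - 15 in Q[x]/(f).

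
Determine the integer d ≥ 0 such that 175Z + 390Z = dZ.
In the PID Z, (a, b) is generated by gcd(a, b). Compute gcd(390, 175) with the extended Euclidean algorithm, tracking rows (r, s, t) with s·390 + t·175 = r:
  row A: (390, 1, 0)   [1·390 + 0·175 = 390]
  row B: (175, 0, 1)   [0·390 + 1·175 = 175]
  390 = 2·175 + 40   → row C = row A − 2·row B = (40, 1, −2)   [check: 1·390 − 2·175 = 40]
  175 = 4·40 + 15   → row D = row B − 4·row C = (15, −4, 9)   [check: −4·390 + 9·175 = 15]
  40 = 2·15 + 10   → row E = row C − 2·row D = (10, 9, −20)   [check: 9·390 − 20·175 = 10]
  15 = 1·10 + 5   → row F = row D − 1·row E = (5, −13, 29)   [check: −13·390 + 29·175 = 5]
  10 = 2·5 + 0   → remainder 0, stop. gcd = 5 (last nonzero row F).
So gcd(175, 390) = 5, with Bézout identity −13·390 + 29·175 = 5. Containment (⊇): the Bézout identity exhibits 5 as an element of (175, 390), giving (5) ⊆ (175, 390). Containment (⊆): since 5 | 175 and 5 | 390 (175 = 5·35, 390 = 5·78), every Z-linear combination of 175 and 390 is divisible by 5, so (175, 390) ⊆ (5). Therefore (175, 390) = (5), d = 5.

Final answer: (175, 390) = (5); d = 5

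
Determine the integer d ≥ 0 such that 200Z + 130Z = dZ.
(200, 130) = (10); d = 10

In the PID Z, (a, b) is generated by gcd(a, b). Compute gcd(200, 130) with the extended Euclidean algorithm, tracking rows (r, s, t) with s·200 + t·130 = r:
  row A: (200, 1, 0)   [1·200 + 0·130 = 200]
  row B: (130, 0, 1)   [0·200 + 1·130 = 130]
  200 = 1·130 + 70   → row C = row A − 1·row B = (70, 1, −1)   [check: 1·200 − 1·130 = 70]
  130 = 1·70 + 60   → row D = row B − 1·row C = (60, −1, 2)   [check: −1·200 + 2·130 = 60]
  70 = 1·60 + 10   → row E = row C − 1·row D = (10, 2, −3)   [check: 2·200 − 3·130 = 10]
  60 = 6·10 + 0   → remainder 0, stop. gcd = 10 (last nonzero row E).
So gcd(200, 130) = 10, with Bézout identity 2·200 − 3·130 = 10. Containment (⊇): the Bézout identity exhibits 10 as an element of (200, 130), giving (10) ⊆ (200, 130). Containment (⊆): since 10 | 200 and 10 | 130 (200 = 10·20, 130 = 10·13), every Z-linear combination of 200 and 130 is divisible by 10, so (200, 130) ⊆ (10). Therefore (200, 130) = (10), d = 10.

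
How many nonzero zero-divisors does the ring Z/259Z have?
In Z/259Z each nonzero element is either a unit (gcd with 259 is 1) or a zero-divisor (gcd > 1). The number of units is φ(259): factorise 259 = 7 · 37, so φ(259) = (7 − 1) · (37 − 1) = 6 · 36 = 216. The nonzero elements number 259 − 1 = 258. Hence the nonzero zero-divisors number 258 − 216 = 42.

Final answer: Z/259Z has 42 nonzero zero-divisors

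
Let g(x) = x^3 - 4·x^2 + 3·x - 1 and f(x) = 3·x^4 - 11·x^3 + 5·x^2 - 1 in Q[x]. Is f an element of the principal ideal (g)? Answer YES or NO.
In Q[x] the ideal (g) consists of all multiples of g, so f ∈ (g) iff g | f, i.e. iff the remainder of f on division by g is 0. Divide f by g (g is monic, so eliminate the leading term of the running remainder at each step):
  leading term 3·x^4: subtract (3·x)·g(x) = 3·x^4 - 12·x^3 + 9·x^2 - 3·x, leaving x^3 - 4·x^2 + 3·x - 1
  leading term x^3: subtract (1)·g(x) = x^3 - 4·x^2 + 3·x - 1, leaving 0
The remainder is 0, so f(x) = g(x) · h(x) with h(x) = 3·x + 1. Hence g | f, i.e. f ∈ (g).

Final answer: YES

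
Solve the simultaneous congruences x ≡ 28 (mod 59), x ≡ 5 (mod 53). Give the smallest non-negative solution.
The moduli 59, 53 are pairwise coprime, so by the CRT there is a unique solution mod 59·53 = 3127.
Solve by successive substitution. Start with x ≡ 28 (mod 59).
  Combine with x ≡ 5 (mod 53): write x = 28 + 59·t and require 28 + 59·t ≡ 5 (mod 53), i.e. 59·t ≡ 5 − 28 ≡ 30 (mod 53). Since 59^(−1) ≡ 9 (mod 53) (59 ≡ 6 (mod 53)), t ≡ 9·30 ≡ 5 (mod 53). So x ≡ 28 + 59·5 = 323 (mod 3127).
Unique solution in [0, 3127): x = 323.

Final answer: x ≡ 323 (mod 3127); the representative in [0, 3127) is 323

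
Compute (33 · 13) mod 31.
Reduce the factors first: 33 ≡ 2 (mod 31), so 33 · 13 ≡ 2 · 13 (mod 31). 2 · 13 = 26. Dividing by 31: 26 = 0·31 + 26. So (33 · 13) mod 31 = 26.

Final answer: 26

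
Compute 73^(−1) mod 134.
73^(−1) ≡ 123 (mod 134)

Apply the extended Euclidean algorithm to (134, 73), tracking rows (r, s, t) with s·134 + t·73 = r. Each division r_prev = q·r_cur + r_new produces the new row as (previous row) − q·(current row):
  row A: (134, 1, 0)   [1·134 + 0·73 = 134]
  row B: (73, 0, 1)   [0·134 + 1·73 = 73]
  134 = 1·73 + 61   → row C = row A − 1·row B = (61, 1, −1)   [check: 1·134 − 1·73 = 61]
  73 = 1·61 + 12   → row D = row B − 1·row C = (12, −1, 2)   [check: −1·134 + 2·73 = 12]
  61 = 5·12 + 1   → row E = row C − 5·row D = (1, 6, −11)   [check: 6·134 − 11·73 = 1]
  12 = 12·1 + 0   → remainder 0, stop. gcd = 1 (last nonzero row E).
The gcd is 1, so 73 is invertible mod 134. The last nonzero row gives 6·134 − 11·73 = 1, so t = −11. So 73^(−1) ≡ −11 ≡ 123 (mod 134). Verify: 73 · 123 = 8979 ≡ 1 (mod 134). ✓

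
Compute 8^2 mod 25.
Use repeated squaring. Binary(2) = 10. Walk through the bits of the exponent 2 left-to-right: at each bit after the leading one, square the running value, then multiply by 8 if the bit is 1 (always reducing mod 25):
  bit 1 = 1 (leading): start with 8.
  bit 2 = 0: square 8^2 = 64 ≡ 14 (mod 25).
Final value: 8^2 ≡ 14 (mod 25).

Final answer: 14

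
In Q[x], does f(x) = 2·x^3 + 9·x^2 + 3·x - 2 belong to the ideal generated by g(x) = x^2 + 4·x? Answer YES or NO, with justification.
In Q[x] the ideal (g) consists of all multiples of g, so f ∈ (g) iff g | f, i.e. iff the remainder of f on division by g is 0. Divide f by g (g is monic, so eliminate the leading term of the running remainder at each step):
  leading term 2·x^3: subtract (2·x)·g(x) = 2·x^3 + 8·x^2, leaving x^2 + 3·x - 2
  leading term x^2: subtract (1)·g(x) = x^2 + 4·x, leaving -x - 2
The remainder r(x) = -x - 2 ≠ 0 (and deg r < deg g), so g ∤ f, i.e. f ∉ (g).

Final answer: NO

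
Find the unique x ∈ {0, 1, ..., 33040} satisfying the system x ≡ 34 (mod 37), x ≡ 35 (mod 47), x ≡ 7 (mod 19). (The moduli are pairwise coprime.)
The moduli 37, 47, 19 are pairwise coprime, so by the CRT there is a unique solution mod 37·47·19 = 33041.
Solve by successive substitution. Start with x ≡ 34 (mod 37).
  Combine with x ≡ 35 (mod 47): write x = 34 + 37·t and require 34 + 37·t ≡ 35 (mod 47), i.e. 37·t ≡ 35 − 34 ≡ 1 (mod 47). Since 37^(−1) ≡ 14 (mod 47), t ≡ 14·1 ≡ 14 (mod 47). So x ≡ 34 + 37·14 = 552 (mod 1739).
  Combine with x ≡ 7 (mod 19): write x = 552 + 1739·t and require 552 + 1739·t ≡ 7 (mod 19), i.e. 1739·t ≡ 7 − 552 ≡ 6 (mod 19). Since 1739^(−1) ≡ 2 (mod 19) (1739 ≡ 10 (mod 19)), t ≡ 2·6 ≡ 12 (mod 19). So x ≡ 552 + 1739·12 = 21420 (mod 33041).
Unique solution in [0, 33041): x = 21420.

Final answer: x ≡ 21420 (mod 33041); the representative in [0, 33041) is 21420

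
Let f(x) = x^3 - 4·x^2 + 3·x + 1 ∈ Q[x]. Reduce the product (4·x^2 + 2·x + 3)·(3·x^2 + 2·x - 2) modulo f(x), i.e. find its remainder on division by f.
a · b ≡ 217·x^2 - 196·x - 68 (mod f(x))

First multiply in Q[x] without reducing: a · b = 12·x^4 + 14·x^3 + 5·x^2 + 2·x - 6. Now divide by f(x) = x^3 - 4·x^2 + 3·x + 1, eliminating the leading term at each step:
  leading term 12·x^4: subtract (12·x)·f(x) = 12·x^4 - 48·x^3 + 36·x^2 + 12·x, leaving 62·x^3 - 31·x^2 - 10·x - 6
  leading term 62·x^3: subtract (62)·f(x) = 62·x^3 - 248·x^2 + 186·x + 62, leaving 217·x^2 - 196·x - 68
The degree is now < 3, so this is the remainder. Hence a · b ≡ 217·x^2 - 196·x - 68 in Q[x]/(f).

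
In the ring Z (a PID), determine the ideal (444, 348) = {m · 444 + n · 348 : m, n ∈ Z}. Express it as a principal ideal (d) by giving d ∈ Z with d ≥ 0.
In the PID Z, (a, b) is generated by gcd(a, b). Compute gcd(444, 348) with the extended Euclidean algorithm, tracking rows (r, s, t) with s·444 + t·348 = r:
  row A: (444, 1, 0)   [1·444 + 0·348 = 444]
  row B: (348, 0, 1)   [0·444 + 1·348 = 348]
  444 = 1·348 + 96   → row C = row A − 1·row B = (96, 1, −1)   [check: 1·444 − 1·348 = 96]
  348 = 3·96 + 60   → row D = row B − 3·row C = (60, −3, 4)   [check: −3·444 + 4·348 = 60]
  96 = 1·60 + 36   → row E = row C − 1·row D = (36, 4, −5)   [check: 4·444 − 5·348 = 36]
  60 = 1·36 + 24   → row F = row D − 1·row E = (24, −7, 9)   [check: −7·444 + 9·348 = 24]
  36 = 1·24 + 12   → row G = row E − 1·row F = (12, 11, −14)   [check: 11·444 − 14·348 = 12]
  24 = 2·12 + 0   → remainder 0, stop. gcd = 12 (last nonzero row G).
So gcd(444, 348) = 12, with Bézout identity 11·444 − 14·348 = 12. Containment (⊇): the Bézout identity exhibits 12 as an element of (444, 348), giving (12) ⊆ (444, 348). Containment (⊆): since 12 | 444 and 12 | 348 (444 = 12·37, 348 = 12·29), every Z-linear combination of 444 and 348 is divisible by 12, so (444, 348) ⊆ (12). Therefore (444, 348) = (12), d = 12.

Final answer: (444, 348) = (12); d = 12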